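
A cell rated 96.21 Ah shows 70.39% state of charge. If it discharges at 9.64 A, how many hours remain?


Step 1: remaining = SOC/100 * C_total = 70.39/100 * 96.21 = 67.722 Ah
Step 2: t = remaining / I = 67.722 / 9.64 = 7.025 hr

7.025 hr


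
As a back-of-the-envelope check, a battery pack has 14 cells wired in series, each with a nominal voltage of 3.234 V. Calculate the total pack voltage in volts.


Series voltages add: 14 * 3.234 V = 45.276 V

45.276 V


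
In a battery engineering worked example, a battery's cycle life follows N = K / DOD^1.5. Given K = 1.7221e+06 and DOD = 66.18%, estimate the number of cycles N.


DOD^1.5 = 538.38
N = K / DOD^1.5 = 1.7221e+06 / 538.38 = 3199

3199 cycles


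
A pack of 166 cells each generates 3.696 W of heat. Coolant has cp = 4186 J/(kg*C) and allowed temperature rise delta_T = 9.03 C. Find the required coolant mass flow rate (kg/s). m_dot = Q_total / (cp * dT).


Q_total = 166 * 3.696 = 613.54 W
m_dot = Q_total / (cp * dT) = 613.54 / (4186 * 9.03) = 0.01623 kg/s

0.01623 kg/s


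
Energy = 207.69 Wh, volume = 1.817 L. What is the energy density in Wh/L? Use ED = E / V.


ED = E / V = 207.69 / 1.817 = 114.3 Wh/L

114.3 Wh/L


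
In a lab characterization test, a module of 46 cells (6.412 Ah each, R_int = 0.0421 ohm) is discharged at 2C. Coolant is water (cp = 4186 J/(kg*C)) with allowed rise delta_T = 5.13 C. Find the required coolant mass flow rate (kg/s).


Step 1: I = 2 * 6.412 = 12.824 A
Step 2: Q_cell = I^2 * R = 12.824^2 * 0.0421 = 6.9236 W
Step 3: Q_total = 46 * 6.9236 = 318.49 W
Step 4: m_dot = Q_total / (cp * dT) = 318.49 / (4186 * 5.13) = 0.01483 kg/s

0.01483 kg/s


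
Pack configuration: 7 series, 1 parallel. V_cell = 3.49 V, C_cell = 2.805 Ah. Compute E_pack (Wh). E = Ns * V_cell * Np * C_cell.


V_pack = 7 * 3.49 = 24.43 V
C_pack = 1 * 2.805 = 2.805 Ah
E = V_pack * C_pack = 24.43 * 2.805 = 68.53 Wh

68.53 Wh


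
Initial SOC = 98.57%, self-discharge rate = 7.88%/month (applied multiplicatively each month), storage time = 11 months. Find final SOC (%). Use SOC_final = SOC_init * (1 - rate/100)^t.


decay = (1 - 7.88/100)^11 = 0.40541
SOC_final = 98.57 * 0.40541 = 39.96%

39.96%


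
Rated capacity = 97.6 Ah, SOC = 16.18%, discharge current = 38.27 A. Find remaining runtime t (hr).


Step 1: remaining = SOC/100 * C_total = 16.18/100 * 97.6 = 15.792 Ah
Step 2: t = remaining / I = 15.792 / 38.27 = 0.4126 hr

0.4126 hr


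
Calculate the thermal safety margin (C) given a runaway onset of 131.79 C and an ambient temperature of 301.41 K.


Convert: T_ambient = 301.41 K = 28.26 C
margin = 131.79 - 28.26 = 103.53 C

103.53 C


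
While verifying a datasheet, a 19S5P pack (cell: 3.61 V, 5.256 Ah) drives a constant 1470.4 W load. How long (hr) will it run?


Step 1: E_pack = Ns * V_cell * Np * C_cell = 19 * 3.61 * 5 * 5.256 = 1802.5 Wh
Step 2: t = E_pack / P = 1802.5 / 1470.4 = 1.226 hr

1.226 hr


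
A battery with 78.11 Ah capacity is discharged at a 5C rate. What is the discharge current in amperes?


I = C_rate * capacity = 5 * 78.11 = 390.55 A

390.55 A


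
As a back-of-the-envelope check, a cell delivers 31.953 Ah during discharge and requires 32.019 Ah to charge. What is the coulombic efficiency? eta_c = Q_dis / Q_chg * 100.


eta_c = Q_dis / Q_chg * 100 = 31.953 / 32.019 * 100 = 99.79%

99.79%


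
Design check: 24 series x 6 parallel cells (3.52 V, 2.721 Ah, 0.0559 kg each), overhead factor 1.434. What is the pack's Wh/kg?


Step 1: V_pack = 24 * 3.52 = 84.48 V
Step 2: C_pack = 6 * 2.721 = 16.326 Ah
Step 3: E_pack = V_pack * C_pack = 84.48 * 16.326 = 1379.2 Wh
Step 4: m_pack = 24 * 6 * 0.0559 * 1.434 = 11.543 kg
Step 5: ED = E_pack / m_pack = 1379.2 / 11.543 = 119.5 Wh/kg

119.5 Wh/kg


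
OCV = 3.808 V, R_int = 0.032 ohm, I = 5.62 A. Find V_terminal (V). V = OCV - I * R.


V = OCV - I*R = 3.808 - 5.62 * 0.032 = 3.628 V

3.628 V


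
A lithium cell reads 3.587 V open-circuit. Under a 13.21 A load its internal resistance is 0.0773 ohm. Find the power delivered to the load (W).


Step 1: V_terminal = OCV - I*R = 3.587 - 13.21 * 0.0773 = 2.5659 V
Step 2: P_out = V_terminal * I = 2.5659 * 13.21 = 33.90 W

33.90 W


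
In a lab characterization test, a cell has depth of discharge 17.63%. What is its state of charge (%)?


SOC = 100 - DOD = 100 - 17.63 = 82.37%

82.37%


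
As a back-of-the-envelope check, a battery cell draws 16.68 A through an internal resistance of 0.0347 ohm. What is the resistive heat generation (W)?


Q = I^2 * R = 16.68^2 * 0.0347 = 9.654 W

9.654 W


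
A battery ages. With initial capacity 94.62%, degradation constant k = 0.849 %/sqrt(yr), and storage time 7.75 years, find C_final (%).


sqrt(t) = sqrt(7.75) = 2.7839
C_final = 94.62 - 0.849 * 2.7839 = 92.26%

92.26%


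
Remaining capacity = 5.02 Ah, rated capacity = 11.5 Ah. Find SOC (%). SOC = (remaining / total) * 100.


SOC = (remaining / total) * 100 = (5.02 / 11.5) * 100 = 43.65%

43.65%


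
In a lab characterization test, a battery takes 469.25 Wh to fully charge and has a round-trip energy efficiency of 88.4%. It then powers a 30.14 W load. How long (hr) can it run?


Step 1: E_discharge = eta/100 * E_charge = 88.4/100 * 469.25 = 414.82 Wh
Step 2: t = E_discharge / P = 414.82 / 30.14 = 13.76 hr

13.76 hr


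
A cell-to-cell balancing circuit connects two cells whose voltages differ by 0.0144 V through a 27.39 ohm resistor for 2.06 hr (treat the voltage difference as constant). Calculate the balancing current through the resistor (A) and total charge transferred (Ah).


I_bal = dV / R = 0.0144 / 27.39 = 5.2574e-04 A
Q = I_bal * t = 5.2574e-04 * 2.06 = 0.001083 Ah

I=5.2574e-04 A, Q=0.001083 Ah


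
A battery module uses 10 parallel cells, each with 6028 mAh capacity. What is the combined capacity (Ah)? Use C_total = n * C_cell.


Convert: C_cell = 6028 mAh = 6.028 Ah
C_total = 10 * 6.028 = 60.28 Ah

60.28 Ah


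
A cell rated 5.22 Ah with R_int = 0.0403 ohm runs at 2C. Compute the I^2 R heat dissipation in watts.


Step 1: I = C_rate * capacity = 2 * 5.22 = 10.44 A
Step 2: Q = I^2 * R = 10.44^2 * 0.0403 = 108.99 * 0.0403 = 4.392 W

4.392 W


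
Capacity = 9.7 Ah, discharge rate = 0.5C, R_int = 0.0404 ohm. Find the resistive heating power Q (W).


Step 1: I = C_rate * capacity = 0.5 * 9.7 = 4.85 A
Step 2: Q = I^2 * R = 4.85^2 * 0.0404 = 23.523 * 0.0404 = 0.9503 W

0.9503 W


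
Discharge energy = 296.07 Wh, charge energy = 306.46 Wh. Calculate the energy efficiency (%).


eta_e = E_dis / E_chg * 100 = 296.07 / 306.46 * 100 = 96.61%

96.61%


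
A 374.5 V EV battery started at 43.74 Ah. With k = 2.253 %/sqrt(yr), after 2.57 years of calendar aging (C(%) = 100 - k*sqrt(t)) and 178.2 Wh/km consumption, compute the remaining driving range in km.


Step 1: capacity retention = 100 - 2.253 * sqrt(2.57) = 100 - 2.253 * 1.6031 = 96.388%
Step 2: C_now = 43.74 * 96.388/100 = 42.16 Ah
Step 3: E_pack = V * C_now = 374.5 * 42.16 = 15789 Wh
Step 4: range = E_pack / consumption = 15789 / 178.2 = 88.60 km

88.60 km


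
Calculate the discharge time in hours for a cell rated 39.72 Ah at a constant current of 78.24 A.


Runtime = 39.72 Ah / 78.24 A = 0.5077 hr

0.5077 hr


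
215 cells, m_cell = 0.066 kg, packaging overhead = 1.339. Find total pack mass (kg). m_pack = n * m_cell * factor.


m_pack = n * m_cell * overhead = 215 * 0.066 * 1.339 = 19.00 kg

19.00 kg


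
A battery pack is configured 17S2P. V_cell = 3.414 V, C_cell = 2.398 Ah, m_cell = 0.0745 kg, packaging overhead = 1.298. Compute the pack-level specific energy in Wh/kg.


Step 1: V_pack = 17 * 3.414 = 58.038 V
Step 2: C_pack = 2 * 2.398 = 4.796 Ah
Step 3: E_pack = V_pack * C_pack = 58.038 * 4.796 = 278.35 Wh
Step 4: m_pack = 17 * 2 * 0.0745 * 1.298 = 3.2878 kg
Step 5: ED = E_pack / m_pack = 278.35 / 3.2878 = 84.66 Wh/kg

84.66 Wh/kg


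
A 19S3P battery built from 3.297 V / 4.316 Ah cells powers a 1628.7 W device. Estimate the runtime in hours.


Step 1: E_pack = Ns * V_cell * Np * C_cell = 19 * 3.297 * 3 * 4.316 = 811.1 Wh
Step 2: t = E_pack / P = 811.1 / 1628.7 = 0.4980 hr

0.4980 hr


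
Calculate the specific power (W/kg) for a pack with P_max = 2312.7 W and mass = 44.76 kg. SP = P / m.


SP = P / m = 2312.7 / 44.76 = 51.67 W/kg

51.67 W/kg


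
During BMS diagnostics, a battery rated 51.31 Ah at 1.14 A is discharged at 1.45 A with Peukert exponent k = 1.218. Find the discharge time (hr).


Step 1: t_rated = C / I_rated = 51.31 / 1.14 = 45.009 hr
Step 2: ratio = 1.14 / 1.45 = 0.78621
Step 3: ratio^k = 0.78621^1.218 = 0.74605
Step 4: t = t_rated * ratio^k = 45.009 * 0.74605 = 33.58 hr

33.58 hr


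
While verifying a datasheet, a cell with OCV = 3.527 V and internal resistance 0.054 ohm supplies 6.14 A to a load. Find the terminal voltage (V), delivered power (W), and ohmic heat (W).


Step 1: V_terminal = OCV - I*R = 3.527 - 6.14 * 0.054 = 3.1954 V
Step 2: P_out = V_terminal * I = 3.1954 * 6.14 = 19.62 W
Step 3: Q = I^2 * R = 6.14^2 * 0.054 = 2.036 W

V=3.1954 V, P=19.62 W, Q=2.036 W


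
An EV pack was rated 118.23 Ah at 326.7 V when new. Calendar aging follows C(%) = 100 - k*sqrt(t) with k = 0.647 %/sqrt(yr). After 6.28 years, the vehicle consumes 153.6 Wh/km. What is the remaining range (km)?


Step 1: capacity retention = 100 - 0.647 * sqrt(6.28) = 100 - 0.647 * 2.506 = 98.379%
Step 2: C_now = 118.23 * 98.379/100 = 116.31 Ah
Step 3: E_pack = V * C_now = 326.7 * 116.31 = 37998 Wh
Step 4: range = E_pack / consumption = 37998 / 153.6 = 247.4 km

247.4 km


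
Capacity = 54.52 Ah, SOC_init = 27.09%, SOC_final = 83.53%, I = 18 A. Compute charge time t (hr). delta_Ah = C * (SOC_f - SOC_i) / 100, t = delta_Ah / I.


delta_Ah = 54.52 * (83.53 - 27.09) / 100 = 30.771 Ah
t = delta_Ah / I = 30.771 / 18 = 1.710 hr

1.710 hr


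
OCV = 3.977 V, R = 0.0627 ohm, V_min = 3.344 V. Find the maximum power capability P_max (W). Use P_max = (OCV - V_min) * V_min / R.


P_max = (OCV - V_min) * V_min / R = (3.977 - 3.344) * 3.344 / 0.0627 = 0.633 * 3.344 / 0.0627 = 33.76 W

33.76 W


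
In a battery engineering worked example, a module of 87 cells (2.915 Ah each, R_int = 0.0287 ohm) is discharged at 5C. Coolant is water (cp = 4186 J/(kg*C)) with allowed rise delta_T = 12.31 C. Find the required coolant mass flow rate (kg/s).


Step 1: I = 5 * 2.915 = 14.575 A
Step 2: Q_cell = I^2 * R = 14.575^2 * 0.0287 = 6.0968 W
Step 3: Q_total = 87 * 6.0968 = 530.42 W
Step 4: m_dot = Q_total / (cp * dT) = 530.42 / (4186 * 12.31) = 0.01029 kg/s

0.01029 kg/s


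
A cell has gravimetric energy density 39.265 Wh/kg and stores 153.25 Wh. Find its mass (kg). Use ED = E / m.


m = E / ED = 153.25 / 39.265 = 3.903 kg

3.903 kg


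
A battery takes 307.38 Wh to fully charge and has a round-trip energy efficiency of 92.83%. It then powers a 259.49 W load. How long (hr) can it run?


Step 1: E_discharge = eta/100 * E_charge = 92.83/100 * 307.38 = 285.34 Wh
Step 2: t = E_discharge / P = 285.34 / 259.49 = 1.100 hr

1.100 hr


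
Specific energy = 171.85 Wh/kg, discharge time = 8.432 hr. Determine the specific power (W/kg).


P_specific = E / t = 171.85 / 8.432 = 20.38 W/kg

20.38 W/kg


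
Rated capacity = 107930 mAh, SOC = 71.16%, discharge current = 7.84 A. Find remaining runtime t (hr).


Convert: C_total = 107930 mAh = 107.93 Ah
Step 1: remaining = SOC/100 * C_total = 71.16/100 * 107.93 = 76.803 Ah
Step 2: t = remaining / I = 76.803 / 7.84 = 9.796 hr

9.796 hr


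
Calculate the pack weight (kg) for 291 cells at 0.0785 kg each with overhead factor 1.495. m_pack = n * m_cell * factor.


Cell mass sum = 291 * 0.0785 = 22.844 kg
With overhead 1.495: m_pack = 22.844 * 1.495 = 34.15 kg

34.15 kg


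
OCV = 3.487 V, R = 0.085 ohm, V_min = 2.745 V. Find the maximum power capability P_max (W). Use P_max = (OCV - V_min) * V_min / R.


dV = OCV - V_min = 0.742 V (so I_max = dV / R)
P_max = dV * V_min / R = 0.742 * 2.745 / 0.085 = 23.96 W

23.96 W


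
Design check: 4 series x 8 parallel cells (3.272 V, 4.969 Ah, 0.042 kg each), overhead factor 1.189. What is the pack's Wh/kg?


Step 1: V_pack = 4 * 3.272 = 13.088 V
Step 2: C_pack = 8 * 4.969 = 39.752 Ah
Step 3: E_pack = V_pack * C_pack = 13.088 * 39.752 = 520.27 Wh
Step 4: m_pack = 4 * 8 * 0.042 * 1.189 = 1.598 kg
Step 5: ED = E_pack / m_pack = 520.27 / 1.598 = 325.6 Wh/kg

325.6 Wh/kg


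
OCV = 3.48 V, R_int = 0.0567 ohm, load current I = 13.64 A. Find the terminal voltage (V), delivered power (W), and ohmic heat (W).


Step 1: V_terminal = OCV - I*R = 3.48 - 13.64 * 0.0567 = 2.7066 V
Step 2: P_out = V_terminal * I = 2.7066 * 13.64 = 36.92 W
Step 3: Q = I^2 * R = 13.64^2 * 0.0567 = 10.55 W

V=2.7066 V, P=36.92 W, Q=10.55 W


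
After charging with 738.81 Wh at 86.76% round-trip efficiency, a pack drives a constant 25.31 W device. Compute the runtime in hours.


Step 1: E_discharge = eta/100 * E_charge = 86.76/100 * 738.81 = 640.99 Wh
Step 2: t = E_discharge / P = 640.99 / 25.31 = 25.33 hr

25.33 hr


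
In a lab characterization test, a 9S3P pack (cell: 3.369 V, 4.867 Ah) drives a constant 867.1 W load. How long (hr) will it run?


Step 1: E_pack = Ns * V_cell * Np * C_cell = 9 * 3.369 * 3 * 4.867 = 442.72 Wh
Step 2: t = E_pack / P = 442.72 / 867.1 = 0.5106 hr

0.5106 hr


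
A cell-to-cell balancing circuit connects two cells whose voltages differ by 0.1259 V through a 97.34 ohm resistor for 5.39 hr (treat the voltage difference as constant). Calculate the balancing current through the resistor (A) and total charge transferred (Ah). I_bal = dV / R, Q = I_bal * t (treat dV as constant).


First, Ohm's law: I_bal = 0.1259 V / 97.34 ohm = 0.0012934 A
Then Q = I * t = 0.0012934 A * 5.39 hr = 0.006971 Ah

I=0.0012934 A, Q=0.006971 Ah


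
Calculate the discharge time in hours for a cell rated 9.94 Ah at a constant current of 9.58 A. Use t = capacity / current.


Runtime = 9.94 Ah / 9.58 A = 1.038 hr

1.038 hr


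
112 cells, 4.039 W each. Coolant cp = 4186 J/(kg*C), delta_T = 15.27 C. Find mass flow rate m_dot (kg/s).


Q_total = 112 * 4.039 = 452.37 W
m_dot = Q_total / (cp * dT) = 452.37 / (4186 * 15.27) = 0.007077 kg/s

0.007077 kg/s


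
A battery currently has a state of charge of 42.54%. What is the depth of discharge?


Complement of SOC: DOD = 100% - 42.54% = 57.46%

57.46%


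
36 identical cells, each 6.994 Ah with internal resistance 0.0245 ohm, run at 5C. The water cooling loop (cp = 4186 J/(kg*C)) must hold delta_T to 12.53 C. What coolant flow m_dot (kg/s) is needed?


Step 1: I = 5 * 6.994 = 34.97 A
Step 2: Q_cell = I^2 * R = 34.97^2 * 0.0245 = 29.961 W
Step 3: Q_total = 36 * 29.961 = 1078.6 W
Step 4: m_dot = Q_total / (cp * dT) = 1078.6 / (4186 * 12.53) = 0.02056 kg/s

0.02056 kg/s


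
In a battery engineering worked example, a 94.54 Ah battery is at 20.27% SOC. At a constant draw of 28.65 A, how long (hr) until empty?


Step 1: remaining = SOC/100 * C_total = 20.27/100 * 94.54 = 19.163 Ah
Step 2: t = remaining / I = 19.163 / 28.65 = 0.6689 hr

0.6689 hr


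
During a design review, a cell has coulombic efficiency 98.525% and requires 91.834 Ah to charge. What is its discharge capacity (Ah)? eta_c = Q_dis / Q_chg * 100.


Q_dis = eta/100 * Q_chg = 98.525/100 * 91.834 = 90.48 Ah

90.48 Ah


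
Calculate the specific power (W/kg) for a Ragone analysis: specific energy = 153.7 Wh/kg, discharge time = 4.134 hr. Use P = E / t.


Specific power = 153.7 Wh/kg / 4.134 hr = 37.18 W/kg

37.18 W/kg


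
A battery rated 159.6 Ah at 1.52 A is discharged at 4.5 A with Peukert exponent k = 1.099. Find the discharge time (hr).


t_rated = C / I_rated = 159.6 / 1.52 = 105 hr
(I_rated/I)^k = (0.33778)^1.099 = 0.30337
t = t_rated * (I_rated/I)^k = 105 * 0.30337 = 31.85 hr

31.85 hr


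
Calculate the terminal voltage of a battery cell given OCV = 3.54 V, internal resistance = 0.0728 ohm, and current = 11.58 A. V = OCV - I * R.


V = OCV - I*R = 3.54 - 11.58 * 0.0728 = 2.697 V

2.697 V


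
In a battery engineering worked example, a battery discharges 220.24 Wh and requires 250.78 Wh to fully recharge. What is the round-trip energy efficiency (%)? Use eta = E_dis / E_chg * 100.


eta_e = E_dis / E_chg * 100 = 220.24 / 250.78 * 100 = 87.82%

87.82%


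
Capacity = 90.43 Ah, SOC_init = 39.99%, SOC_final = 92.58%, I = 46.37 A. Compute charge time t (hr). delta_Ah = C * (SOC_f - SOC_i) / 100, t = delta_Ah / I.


delta_Ah = 90.43 * (92.58 - 39.99) / 100 = 47.557 Ah
t = delta_Ah / I = 47.557 / 46.37 = 1.026 hr

1.026 hr


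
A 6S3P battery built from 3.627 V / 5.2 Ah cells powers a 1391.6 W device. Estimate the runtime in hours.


Step 1: E_pack = Ns * V_cell * Np * C_cell = 6 * 3.627 * 3 * 5.2 = 339.49 Wh
Step 2: t = E_pack / P = 339.49 / 1391.6 = 0.2440 hr

0.2440 hr


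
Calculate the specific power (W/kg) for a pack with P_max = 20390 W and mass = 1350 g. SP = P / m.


Convert: m = 1350 g = 1.35 kg
Specific power = 20390 W / 1.35 kg = 15100 W/kg

15100 W/kg


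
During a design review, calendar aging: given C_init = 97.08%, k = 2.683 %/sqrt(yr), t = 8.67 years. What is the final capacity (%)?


Step 1: sqrt(8.67 yr) = 2.9445
Step 2: drop = 2.683 * 2.9445 = 7.9001
Step 3: C_final = 97.08 - 7.9001 = 89.18%

89.18%


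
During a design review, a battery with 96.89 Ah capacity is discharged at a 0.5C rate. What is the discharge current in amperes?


At 0.5C: I = 0.5 * 96.89 Ah = 48.445 A

48.445 A


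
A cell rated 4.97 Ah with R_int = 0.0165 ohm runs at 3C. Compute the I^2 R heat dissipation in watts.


Step 1: I = C_rate * capacity = 3 * 4.97 = 14.91 A
Step 2: Q = I^2 * R = 14.91^2 * 0.0165 = 222.31 * 0.0165 = 3.668 W

3.668 W


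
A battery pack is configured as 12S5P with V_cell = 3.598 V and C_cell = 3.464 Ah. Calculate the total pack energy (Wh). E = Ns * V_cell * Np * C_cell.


V_pack = 12 * 3.598 = 43.176 V
C_pack = 5 * 3.464 = 17.32 Ah
E = V_pack * C_pack = 43.176 * 17.32 = 747.8 Wh

747.8 Wh


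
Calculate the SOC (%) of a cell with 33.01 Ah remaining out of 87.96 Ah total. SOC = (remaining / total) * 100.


SOC = (remaining / total) * 100 = (33.01 / 87.96) * 100 = 37.53%

37.53%


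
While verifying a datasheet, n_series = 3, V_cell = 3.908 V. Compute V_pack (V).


Series voltages add: 3 * 3.908 V = 11.724 V

11.724 V


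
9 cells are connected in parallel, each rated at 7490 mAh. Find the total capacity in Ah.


Convert: C_cell = 7490 mAh = 7.49 Ah
C_total = 9 * 7.49 = 67.41 Ah

67.41 Ah


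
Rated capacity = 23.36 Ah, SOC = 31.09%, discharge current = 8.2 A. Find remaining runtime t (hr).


Step 1: remaining = SOC/100 * C_total = 31.09/100 * 23.36 = 7.2626 Ah
Step 2: t = remaining / I = 7.2626 / 8.2 = 0.8857 hr

0.8857 hr


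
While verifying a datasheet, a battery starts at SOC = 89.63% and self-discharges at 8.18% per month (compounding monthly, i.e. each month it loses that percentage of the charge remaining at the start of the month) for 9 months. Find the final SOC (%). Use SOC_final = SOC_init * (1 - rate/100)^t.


decay = (1 - 8.18/100)^9 = 0.46391
SOC_final = 89.63 * 0.46391 = 41.58%

41.58%


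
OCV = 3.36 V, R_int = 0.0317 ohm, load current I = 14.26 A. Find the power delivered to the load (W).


Step 1: V_terminal = OCV - I*R = 3.36 - 14.26 * 0.0317 = 2.908 V
Step 2: P_out = V_terminal * I = 2.908 * 14.26 = 41.47 W

41.47 W


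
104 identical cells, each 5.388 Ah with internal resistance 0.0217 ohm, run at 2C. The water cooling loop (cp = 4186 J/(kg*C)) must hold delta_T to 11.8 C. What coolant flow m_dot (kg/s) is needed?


Step 1: I = 2 * 5.388 = 10.776 A
Step 2: Q_cell = I^2 * R = 10.776^2 * 0.0217 = 2.5199 W
Step 3: Q_total = 104 * 2.5199 = 262.07 W
Step 4: m_dot = Q_total / (cp * dT) = 262.07 / (4186 * 11.8) = 0.005306 kg/s

0.005306 kg/s


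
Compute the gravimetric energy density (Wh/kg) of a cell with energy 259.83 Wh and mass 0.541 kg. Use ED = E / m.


ED = E / m = 259.83 / 0.541 = 480.3 Wh/kg

480.3 Wh/kg


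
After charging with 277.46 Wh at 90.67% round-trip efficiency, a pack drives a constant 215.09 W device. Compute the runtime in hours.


Step 1: E_discharge = eta/100 * E_charge = 90.67/100 * 277.46 = 251.57 Wh
Step 2: t = E_discharge / P = 251.57 / 215.09 = 1.170 hr

1.170 hr


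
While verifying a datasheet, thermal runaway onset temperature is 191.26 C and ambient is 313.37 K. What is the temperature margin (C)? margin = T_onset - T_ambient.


Convert: T_ambient = 313.37 K = 40.22 C
margin = 191.26 - 40.22 = 151.04 C

151.04 C


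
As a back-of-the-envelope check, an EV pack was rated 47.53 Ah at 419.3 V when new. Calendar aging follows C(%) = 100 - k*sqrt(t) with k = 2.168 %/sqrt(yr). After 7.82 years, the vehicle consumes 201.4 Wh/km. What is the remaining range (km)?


Step 1: capacity retention = 100 - 2.168 * sqrt(7.82) = 100 - 2.168 * 2.7964 = 93.937%
Step 2: C_now = 47.53 * 93.937/100 = 44.648 Ah
Step 3: E_pack = V * C_now = 419.3 * 44.648 = 18721 Wh
Step 4: range = E_pack / consumption = 18721 / 201.4 = 92.95 km

92.95 km


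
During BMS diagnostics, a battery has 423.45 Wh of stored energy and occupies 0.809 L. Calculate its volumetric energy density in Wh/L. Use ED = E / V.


ED = E / V = 423.45 / 0.809 = 523.4 Wh/L

523.4 Wh/L


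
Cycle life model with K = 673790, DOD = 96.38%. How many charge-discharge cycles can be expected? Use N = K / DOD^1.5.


Step 1: DOD^1.5 = 96.38^1.5 = 946.19
Step 2: N = 673790 / 946.19 = 712.1 cycles

712.1 cycles


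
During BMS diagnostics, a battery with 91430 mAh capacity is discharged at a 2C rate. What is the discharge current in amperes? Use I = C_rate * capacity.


Convert: capacity = 91430 mAh = 91.43 Ah
At 2C: I = 2 * 91.43 Ah = 182.86 A

182.86 A


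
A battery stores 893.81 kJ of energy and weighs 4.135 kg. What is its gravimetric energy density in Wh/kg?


Convert: E = 893.81 kJ = 248.28 Wh
ED = E / m = 248.28 / 4.135 = 60.04 Wh/kg

60.04 Wh/kg


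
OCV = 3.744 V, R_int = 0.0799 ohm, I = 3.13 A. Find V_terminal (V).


IR drop = 3.13 * 0.0799 = 0.25009 V
V = 3.744 - 0.25009 = 3.494 V

3.494 V


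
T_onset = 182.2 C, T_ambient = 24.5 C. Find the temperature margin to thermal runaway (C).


Safety margin = 182.2 C - 24.5 C = 157.7 C

157.7 C


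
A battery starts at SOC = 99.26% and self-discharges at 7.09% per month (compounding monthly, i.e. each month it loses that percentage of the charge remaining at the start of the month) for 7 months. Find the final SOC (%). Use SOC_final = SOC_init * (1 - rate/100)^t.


decay = (1 - 7.09/100)^7 = 0.59764
SOC_final = 99.26 * 0.59764 = 59.32%

59.32%


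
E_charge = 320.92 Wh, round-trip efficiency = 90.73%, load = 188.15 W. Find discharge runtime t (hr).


Step 1: E_discharge = eta/100 * E_charge = 90.73/100 * 320.92 = 291.17 Wh
Step 2: t = E_discharge / P = 291.17 / 188.15 = 1.548 hr

1.548 hr


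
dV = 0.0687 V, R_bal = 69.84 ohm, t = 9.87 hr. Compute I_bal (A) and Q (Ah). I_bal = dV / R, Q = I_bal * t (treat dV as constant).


I_bal = dV / R = 0.0687 / 69.84 = 9.8368e-04 A
Q = I_bal * t = 9.8368e-04 * 9.87 = 0.009709 Ah

I=9.8368e-04 A, Q=0.009709 Ah


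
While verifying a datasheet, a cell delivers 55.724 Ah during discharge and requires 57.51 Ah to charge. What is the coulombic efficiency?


eta_c = Q_dis / Q_chg * 100 = 55.724 / 57.51 * 100 = 96.89%

96.89%


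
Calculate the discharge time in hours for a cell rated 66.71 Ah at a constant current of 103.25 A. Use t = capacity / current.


t = capacity / current = 66.71 / 103.25 = 0.6461 hr

0.6461 hr


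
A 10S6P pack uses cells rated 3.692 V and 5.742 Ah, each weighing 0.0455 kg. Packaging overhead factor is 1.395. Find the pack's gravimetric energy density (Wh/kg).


Step 1: V_pack = 10 * 3.692 = 36.92 V
Step 2: C_pack = 6 * 5.742 = 34.452 Ah
Step 3: E_pack = V_pack * C_pack = 36.92 * 34.452 = 1272 Wh
Step 4: m_pack = 10 * 6 * 0.0455 * 1.395 = 3.8084 kg
Step 5: ED = E_pack / m_pack = 1272 / 3.8084 = 334.0 Wh/kg

334.0 Wh/kg


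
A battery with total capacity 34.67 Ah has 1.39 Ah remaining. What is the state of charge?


SOC = (remaining / total) * 100 = (1.39 / 34.67) * 100 = 4.009%

4.009%


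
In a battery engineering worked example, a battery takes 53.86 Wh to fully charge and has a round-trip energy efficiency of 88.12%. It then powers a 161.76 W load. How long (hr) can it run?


Step 1: E_discharge = eta/100 * E_charge = 88.12/100 * 53.86 = 47.461 Wh
Step 2: t = E_discharge / P = 47.461 / 161.76 = 0.2934 hr

0.2934 hr


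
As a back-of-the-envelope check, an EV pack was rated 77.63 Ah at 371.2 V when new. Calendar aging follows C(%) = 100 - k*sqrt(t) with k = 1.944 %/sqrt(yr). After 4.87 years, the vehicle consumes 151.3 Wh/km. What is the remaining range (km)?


Step 1: capacity retention = 100 - 1.944 * sqrt(4.87) = 100 - 1.944 * 2.2068 = 95.71%
Step 2: C_now = 77.63 * 95.71/100 = 74.3 Ah
Step 3: E_pack = V * C_now = 371.2 * 74.3 = 27580 Wh
Step 4: range = E_pack / consumption = 27580 / 151.3 = 182.3 km

182.3 km


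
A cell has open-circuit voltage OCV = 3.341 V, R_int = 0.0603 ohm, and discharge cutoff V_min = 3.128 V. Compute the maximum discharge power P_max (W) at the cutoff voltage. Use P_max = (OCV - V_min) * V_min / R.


dV = OCV - V_min = 0.213 V (so I_max = dV / R)
P_max = dV * V_min / R = 0.213 * 3.128 / 0.0603 = 11.05 W

11.05 W


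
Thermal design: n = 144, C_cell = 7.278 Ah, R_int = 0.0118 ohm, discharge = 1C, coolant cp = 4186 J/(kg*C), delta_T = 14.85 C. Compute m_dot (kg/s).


Step 1: I = 1 * 7.278 = 7.278 A
Step 2: Q_cell = I^2 * R = 7.278^2 * 0.0118 = 0.62504 W
Step 3: Q_total = 144 * 0.62504 = 90.006 W
Step 4: m_dot = Q_total / (cp * dT) = 90.006 / (4186 * 14.85) = 0.001448 kg/s

0.001448 kg/s


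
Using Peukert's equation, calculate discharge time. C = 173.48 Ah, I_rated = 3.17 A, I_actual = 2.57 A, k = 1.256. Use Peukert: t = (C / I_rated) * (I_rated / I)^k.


t_rated = C / I_rated = 173.48 / 3.17 = 54.726 hr
(I_rated/I)^k = (1.2335)^1.256 = 1.3016
t = t_rated * (I_rated/I)^k = 54.726 * 1.3016 = 71.23 hr

71.23 hr


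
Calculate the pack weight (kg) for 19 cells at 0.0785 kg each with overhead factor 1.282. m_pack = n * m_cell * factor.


m_pack = n * m_cell * overhead = 19 * 0.0785 * 1.282 = 1.912 kg

1.912 kg


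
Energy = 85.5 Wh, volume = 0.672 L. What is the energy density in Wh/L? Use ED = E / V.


ED = E / V = 85.5 / 0.672 = 127.2 Wh/L

127.2 Wh/L


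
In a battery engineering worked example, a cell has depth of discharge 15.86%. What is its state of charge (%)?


SOC = 100 - DOD = 100 - 15.86 = 84.14%

84.14%


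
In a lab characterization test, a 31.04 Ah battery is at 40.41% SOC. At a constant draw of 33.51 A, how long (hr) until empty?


Step 1: remaining = SOC/100 * C_total = 40.41/100 * 31.04 = 12.543 Ah
Step 2: t = remaining / I = 12.543 / 33.51 = 0.3743 hr

0.3743 hr


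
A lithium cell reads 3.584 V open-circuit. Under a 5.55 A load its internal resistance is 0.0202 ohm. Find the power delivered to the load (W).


Step 1: V_terminal = OCV - I*R = 3.584 - 5.55 * 0.0202 = 3.4719 V
Step 2: P_out = V_terminal * I = 3.4719 * 5.55 = 19.27 W

19.27 W


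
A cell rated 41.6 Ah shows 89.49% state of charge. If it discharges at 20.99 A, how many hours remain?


Step 1: remaining = SOC/100 * C_total = 89.49/100 * 41.6 = 37.228 Ah
Step 2: t = remaining / I = 37.228 / 20.99 = 1.774 hr

1.774 hr


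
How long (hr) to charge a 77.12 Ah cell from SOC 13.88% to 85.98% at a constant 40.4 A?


Step 1: dSOC = 85.98% - 13.88% = 72.1%
Step 2: delta_Ah = 77.12 * 72.1 / 100 = 55.604 Ah
Step 3: t = 55.604 / 40.4 = 1.376 hr

1.376 hr


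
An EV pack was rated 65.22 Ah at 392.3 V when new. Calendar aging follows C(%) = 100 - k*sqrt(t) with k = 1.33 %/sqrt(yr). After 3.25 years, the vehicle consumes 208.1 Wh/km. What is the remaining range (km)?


Step 1: capacity retention = 100 - 1.33 * sqrt(3.25) = 100 - 1.33 * 1.8028 = 97.602%
Step 2: C_now = 65.22 * 97.602/100 = 63.656 Ah
Step 3: E_pack = V * C_now = 392.3 * 63.656 = 24972 Wh
Step 4: range = E_pack / consumption = 24972 / 208.1 = 120.0 km

120.0 km


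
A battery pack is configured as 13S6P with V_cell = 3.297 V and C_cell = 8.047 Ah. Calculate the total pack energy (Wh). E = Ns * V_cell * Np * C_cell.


E = Ns * Vcell * Np * Ccell = 13 * 3.297 * 6 * 8.047 = 2069 Wh

2069 Wh


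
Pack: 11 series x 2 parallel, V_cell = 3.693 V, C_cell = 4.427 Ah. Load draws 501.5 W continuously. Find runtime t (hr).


Step 1: E_pack = Ns * V_cell * Np * C_cell = 11 * 3.693 * 2 * 4.427 = 359.68 Wh
Step 2: t = E_pack / P = 359.68 / 501.5 = 0.7172 hr

0.7172 hr


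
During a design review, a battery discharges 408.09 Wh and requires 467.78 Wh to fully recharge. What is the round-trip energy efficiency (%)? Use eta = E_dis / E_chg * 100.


eta_e = E_dis / E_chg * 100 = 408.09 / 467.78 * 100 = 87.24%

87.24%


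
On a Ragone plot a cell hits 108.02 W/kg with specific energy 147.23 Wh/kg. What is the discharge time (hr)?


t = E / P = 147.23 / 108.02 = 1.363 hr

1.363 hr


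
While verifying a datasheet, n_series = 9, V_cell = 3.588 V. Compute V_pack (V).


V_pack = n * V_cell = 9 * 3.588 = 32.292 V

32.292 V


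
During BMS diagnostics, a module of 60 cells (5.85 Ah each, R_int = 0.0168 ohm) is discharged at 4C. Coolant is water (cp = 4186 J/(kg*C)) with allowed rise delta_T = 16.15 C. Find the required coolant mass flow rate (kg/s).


Step 1: I = 4 * 5.85 = 23.4 A
Step 2: Q_cell = I^2 * R = 23.4^2 * 0.0168 = 9.199 W
Step 3: Q_total = 60 * 9.199 = 551.94 W
Step 4: m_dot = Q_total / (cp * dT) = 551.94 / (4186 * 16.15) = 0.008164 kg/s

0.008164 kg/s


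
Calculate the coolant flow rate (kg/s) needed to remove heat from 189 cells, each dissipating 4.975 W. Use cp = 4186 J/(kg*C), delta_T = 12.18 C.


Q_total = 189 * 4.975 = 940.28 W
m_dot = Q_total / (cp * dT) = 940.28 / (4186 * 12.18) = 0.01844 kg/s

0.01844 kg/s


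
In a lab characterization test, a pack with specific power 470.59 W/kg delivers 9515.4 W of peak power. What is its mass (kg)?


m = P / SP = 9515.4 / 470.59 = 20.22 kg

20.22 kg


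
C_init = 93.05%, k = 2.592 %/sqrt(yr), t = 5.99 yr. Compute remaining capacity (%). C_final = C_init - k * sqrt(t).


Step 1: sqrt(5.99 yr) = 2.4474
Step 2: drop = 2.592 * 2.4474 = 6.3437
Step 3: C_final = 93.05 - 6.3437 = 86.71%

86.71%


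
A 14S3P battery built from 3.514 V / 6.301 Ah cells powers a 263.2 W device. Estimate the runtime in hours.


Step 1: E_pack = Ns * V_cell * Np * C_cell = 14 * 3.514 * 3 * 6.301 = 929.95 Wh
Step 2: t = E_pack / P = 929.95 / 263.2 = 3.533 hr

3.533 hr


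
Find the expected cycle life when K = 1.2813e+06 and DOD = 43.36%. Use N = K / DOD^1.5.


DOD^1.5 = 285.52
N = K / DOD^1.5 = 1.2813e+06 / 285.52 = 4488

4488 cycles


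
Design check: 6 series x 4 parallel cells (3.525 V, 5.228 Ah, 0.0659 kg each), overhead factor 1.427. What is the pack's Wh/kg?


Step 1: V_pack = 6 * 3.525 = 21.15 V
Step 2: C_pack = 4 * 5.228 = 20.912 Ah
Step 3: E_pack = V_pack * C_pack = 21.15 * 20.912 = 442.29 Wh
Step 4: m_pack = 6 * 4 * 0.0659 * 1.427 = 2.2569 kg
Step 5: ED = E_pack / m_pack = 442.29 / 2.2569 = 196.0 Wh/kg

196.0 Wh/kg


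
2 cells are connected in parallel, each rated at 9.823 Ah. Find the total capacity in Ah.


C_total = 2 * 9.823 = 19.646 Ah

19.646 Ah


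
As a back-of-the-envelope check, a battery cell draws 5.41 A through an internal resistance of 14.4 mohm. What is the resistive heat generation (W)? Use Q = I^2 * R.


Convert: R = 14.4 mohm = 0.0144 ohm
I^2 = 29.268
Q = 29.268 * 0.0144 = 0.4215 W

0.4215 W


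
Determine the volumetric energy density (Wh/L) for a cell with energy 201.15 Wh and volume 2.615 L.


Volumetric ED = 201.15 Wh / 2.615 L = 76.92 Wh/L

76.92 Wh/L


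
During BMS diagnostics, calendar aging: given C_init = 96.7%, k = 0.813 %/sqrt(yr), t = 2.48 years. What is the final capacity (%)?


sqrt(t) = sqrt(2.48) = 1.5748
C_final = 96.7 - 0.813 * 1.5748 = 95.42%

95.42%


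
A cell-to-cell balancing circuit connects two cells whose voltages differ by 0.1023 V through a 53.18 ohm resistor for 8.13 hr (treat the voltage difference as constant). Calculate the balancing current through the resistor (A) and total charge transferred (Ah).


First, Ohm's law: I_bal = 0.1023 V / 53.18 ohm = 0.0019237 A
Then Q = I * t = 0.0019237 A * 8.13 hr = 0.01564 Ah

I=0.0019237 A, Q=0.01564 Ah


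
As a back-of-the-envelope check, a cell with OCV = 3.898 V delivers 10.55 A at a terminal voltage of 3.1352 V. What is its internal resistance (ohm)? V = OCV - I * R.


R = (OCV - V) / I = (3.898 - 3.1352) / 10.55 = 0.07230 ohm

0.07230 ohm


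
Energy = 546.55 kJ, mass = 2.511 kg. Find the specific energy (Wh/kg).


Convert: E = 546.55 kJ = 151.82 Wh
ED = E / m = 151.82 / 2.511 = 60.46 Wh/kg

60.46 Wh/kg


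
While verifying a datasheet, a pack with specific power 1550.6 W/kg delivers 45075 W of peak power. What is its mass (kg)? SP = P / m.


m = P / SP = 45075 / 1550.6 = 29.07 kg

29.07 kg


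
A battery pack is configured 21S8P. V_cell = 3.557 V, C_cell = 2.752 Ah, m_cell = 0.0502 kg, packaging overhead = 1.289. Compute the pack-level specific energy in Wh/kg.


Step 1: V_pack = 21 * 3.557 = 74.697 V
Step 2: C_pack = 8 * 2.752 = 22.016 Ah
Step 3: E_pack = V_pack * C_pack = 74.697 * 22.016 = 1644.5 Wh
Step 4: m_pack = 21 * 8 * 0.0502 * 1.289 = 10.871 kg
Step 5: ED = E_pack / m_pack = 1644.5 / 10.871 = 151.3 Wh/kg

151.3 Wh/kg


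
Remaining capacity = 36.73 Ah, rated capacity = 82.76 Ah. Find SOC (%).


SOC% = 36.73 / 82.76 * 100 = 44.38%

44.38%


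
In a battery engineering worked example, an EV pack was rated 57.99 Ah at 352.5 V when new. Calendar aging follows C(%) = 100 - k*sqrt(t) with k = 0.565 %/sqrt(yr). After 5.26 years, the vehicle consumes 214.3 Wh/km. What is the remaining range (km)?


Step 1: capacity retention = 100 - 0.565 * sqrt(5.26) = 100 - 0.565 * 2.2935 = 98.704%
Step 2: C_now = 57.99 * 98.704/100 = 57.238 Ah
Step 3: E_pack = V * C_now = 352.5 * 57.238 = 20176 Wh
Step 4: range = E_pack / consumption = 20176 / 214.3 = 94.15 km

94.15 km


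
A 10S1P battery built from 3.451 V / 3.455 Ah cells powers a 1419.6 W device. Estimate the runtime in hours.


Step 1: E_pack = Ns * V_cell * Np * C_cell = 10 * 3.451 * 1 * 3.455 = 119.23 Wh
Step 2: t = E_pack / P = 119.23 / 1419.6 = 0.08399 hr

0.08399 hr


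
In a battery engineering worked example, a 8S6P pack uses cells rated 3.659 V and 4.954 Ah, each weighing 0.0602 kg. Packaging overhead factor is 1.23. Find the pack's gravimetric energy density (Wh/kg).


Step 1: V_pack = 8 * 3.659 = 29.272 V
Step 2: C_pack = 6 * 4.954 = 29.724 Ah
Step 3: E_pack = V_pack * C_pack = 29.272 * 29.724 = 870.08 Wh
Step 4: m_pack = 8 * 6 * 0.0602 * 1.23 = 3.5542 kg
Step 5: ED = E_pack / m_pack = 870.08 / 3.5542 = 244.8 Wh/kg

244.8 Wh/kg


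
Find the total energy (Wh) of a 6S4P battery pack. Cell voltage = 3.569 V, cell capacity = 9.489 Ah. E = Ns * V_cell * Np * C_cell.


V_pack = 6 * 3.569 = 21.414 V
C_pack = 4 * 9.489 = 37.956 Ah
E = V_pack * C_pack = 21.414 * 37.956 = 812.8 Wh

812.8 Wh


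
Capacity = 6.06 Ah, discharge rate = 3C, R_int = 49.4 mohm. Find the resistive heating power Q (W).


Convert: R = 49.4 mohm = 0.0494 ohm
Step 1: I = C_rate * capacity = 3 * 6.06 = 18.18 A
Step 2: Q = I^2 * R = 18.18^2 * 0.0494 = 330.51 * 0.0494 = 16.33 W

16.33 W


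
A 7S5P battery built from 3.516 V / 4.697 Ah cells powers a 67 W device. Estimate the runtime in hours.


Step 1: E_pack = Ns * V_cell * Np * C_cell = 7 * 3.516 * 5 * 4.697 = 578.01 Wh
Step 2: t = E_pack / P = 578.01 / 67 = 8.627 hr

8.627 hr


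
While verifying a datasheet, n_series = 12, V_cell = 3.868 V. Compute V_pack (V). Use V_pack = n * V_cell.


V_pack = n * V_cell = 12 * 3.868 = 46.416 V

46.416 V


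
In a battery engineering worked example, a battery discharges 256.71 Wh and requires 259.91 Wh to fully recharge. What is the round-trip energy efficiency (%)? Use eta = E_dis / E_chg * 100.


eta_e = E_dis / E_chg * 100 = 256.71 / 259.91 * 100 = 98.77%

98.77%


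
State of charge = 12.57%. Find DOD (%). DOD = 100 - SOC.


DOD = 100 - SOC = 100 - 12.57 = 87.43%

87.43%


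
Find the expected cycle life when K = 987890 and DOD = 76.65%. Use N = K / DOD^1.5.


DOD^1.5 = 671.07
N = K / DOD^1.5 = 987890 / 671.07 = 1472

1472 cycles


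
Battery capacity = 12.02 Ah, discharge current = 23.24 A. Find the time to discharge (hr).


t = capacity / current = 12.02 / 23.24 = 0.5172 hr

0.5172 hr


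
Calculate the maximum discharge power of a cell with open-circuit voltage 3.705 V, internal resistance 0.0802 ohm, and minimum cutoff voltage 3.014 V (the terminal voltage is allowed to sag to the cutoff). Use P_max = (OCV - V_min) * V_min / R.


P_max = (OCV - V_min) * V_min / R = (3.705 - 3.014) * 3.014 / 0.0802 = 0.691 * 3.014 / 0.0802 = 25.97 W

25.97 W


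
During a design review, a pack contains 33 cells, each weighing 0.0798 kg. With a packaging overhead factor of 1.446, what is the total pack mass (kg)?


Cell mass sum = 33 * 0.0798 = 2.6334 kg
With overhead 1.446: m_pack = 2.6334 * 1.446 = 3.808 kg

3.808 kg


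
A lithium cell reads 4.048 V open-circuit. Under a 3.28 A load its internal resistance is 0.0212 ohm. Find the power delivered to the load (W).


Step 1: V_terminal = OCV - I*R = 4.048 - 3.28 * 0.0212 = 3.9785 V
Step 2: P_out = V_terminal * I = 3.9785 * 3.28 = 13.05 W

13.05 W


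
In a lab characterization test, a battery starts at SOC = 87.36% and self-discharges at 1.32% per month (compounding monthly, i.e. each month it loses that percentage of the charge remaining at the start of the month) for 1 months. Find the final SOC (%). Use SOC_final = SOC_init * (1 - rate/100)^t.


decay = (1 - 1.32/100)^1 = 0.9868
SOC_final = 87.36 * 0.9868 = 86.21%

86.21%


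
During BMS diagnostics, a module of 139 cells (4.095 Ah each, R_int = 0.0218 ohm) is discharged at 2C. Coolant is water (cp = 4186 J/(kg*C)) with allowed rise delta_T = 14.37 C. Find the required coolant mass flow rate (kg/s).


Step 1: I = 2 * 4.095 = 8.19 A
Step 2: Q_cell = I^2 * R = 8.19^2 * 0.0218 = 1.4623 W
Step 3: Q_total = 139 * 1.4623 = 203.26 W
Step 4: m_dot = Q_total / (cp * dT) = 203.26 / (4186 * 14.37) = 0.003379 kg/s

0.003379 kg/s


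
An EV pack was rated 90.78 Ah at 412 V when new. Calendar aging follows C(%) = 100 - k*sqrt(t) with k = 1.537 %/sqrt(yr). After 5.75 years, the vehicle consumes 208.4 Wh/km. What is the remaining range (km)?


Step 1: capacity retention = 100 - 1.537 * sqrt(5.75) = 100 - 1.537 * 2.3979 = 96.314%
Step 2: C_now = 90.78 * 96.314/100 = 87.434 Ah
Step 3: E_pack = V * C_now = 412 * 87.434 = 36023 Wh
Step 4: range = E_pack / consumption = 36023 / 208.4 = 172.9 km

172.9 km


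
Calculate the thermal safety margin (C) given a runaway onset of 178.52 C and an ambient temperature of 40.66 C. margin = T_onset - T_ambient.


margin = T_onset - T_ambient = 178.52 - 40.66 = 137.86 C

137.86 C


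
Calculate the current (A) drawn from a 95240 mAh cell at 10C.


Convert: capacity = 95240 mAh = 95.24 Ah
I = C_rate * capacity = 10 * 95.24 = 952.4 A

952.4 A


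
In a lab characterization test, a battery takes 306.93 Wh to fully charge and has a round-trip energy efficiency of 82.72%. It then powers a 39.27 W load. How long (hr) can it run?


Step 1: E_discharge = eta/100 * E_charge = 82.72/100 * 306.93 = 253.89 Wh
Step 2: t = E_discharge / P = 253.89 / 39.27 = 6.465 hr

6.465 hr


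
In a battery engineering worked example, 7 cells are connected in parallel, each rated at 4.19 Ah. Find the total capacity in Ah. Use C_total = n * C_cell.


Parallel capacities add: 7 * 4.19 Ah = 29.33 Ah

29.33 Ah
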